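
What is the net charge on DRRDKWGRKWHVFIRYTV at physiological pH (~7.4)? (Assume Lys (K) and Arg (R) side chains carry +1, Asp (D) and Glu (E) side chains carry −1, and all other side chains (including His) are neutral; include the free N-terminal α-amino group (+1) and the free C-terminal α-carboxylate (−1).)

+4

Positive (K, R): R2, R3, K5, R8, K9, R15 → +6.
Negative (D, E): D1, D4 → −2.
The N-terminus (+1) and C-terminus (−1) cancel.
Net charge = (+6) + (−2) = +4.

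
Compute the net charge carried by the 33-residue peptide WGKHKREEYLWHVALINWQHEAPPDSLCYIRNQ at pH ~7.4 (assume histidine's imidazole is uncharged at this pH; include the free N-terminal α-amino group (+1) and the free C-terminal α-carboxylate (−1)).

0

The side chains ionized at physiological pH are Lys/Arg (+1) and Asp/Glu (−1); with His treated as neutral, nothing else contributes.
Positive (K, R): K3, K5, R6, R31 → +4.
Negative (D, E): E7, E8, E21, D25 → −4.
The N-terminus (+1) and C-terminus (−1) cancel.
Net charge = (+4) + (−4) = 0.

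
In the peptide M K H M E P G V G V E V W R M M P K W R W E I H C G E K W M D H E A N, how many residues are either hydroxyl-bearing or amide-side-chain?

1

Hydroxyl-bearing: S, T, Y. Amide-side-chain: N, Q.
Hydroxyl-bearing residues here: none (0).
Amide-side-chain residues here: N35 (1).
The two groups share no amino acid, so total = 0 + 1 = 1.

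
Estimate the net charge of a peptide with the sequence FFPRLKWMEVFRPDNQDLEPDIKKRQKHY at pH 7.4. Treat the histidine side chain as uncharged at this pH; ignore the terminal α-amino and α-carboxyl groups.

The side chains ionized at physiological pH are Lys/Arg (+1) and Asp/Glu (−1); with His treated as neutral, nothing else contributes.
Positive (K, R): R4, K6, R12, K23, K24, R25, K27 → +7.
Negative (D, E): E9, D14, D17, E19, D21 → −5.
Net charge = (+7) + (−5) = +2.

+2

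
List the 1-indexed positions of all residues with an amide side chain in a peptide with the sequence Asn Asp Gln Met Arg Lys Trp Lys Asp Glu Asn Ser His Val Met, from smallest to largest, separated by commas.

1, 3, 11

The amide-side-chain residues are Asn (N) and Gln (Q).
Matching residues: Asn1, Gln3, Asn11.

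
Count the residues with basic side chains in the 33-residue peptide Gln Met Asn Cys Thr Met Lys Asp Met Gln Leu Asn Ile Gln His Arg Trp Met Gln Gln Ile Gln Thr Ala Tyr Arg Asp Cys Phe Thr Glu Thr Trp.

4

K, R, and H are the three residues with basic side chains (ε-amine, guanidinium, and imidazole respectively).
Matching residues: Lys7, His15, Arg16, Arg26.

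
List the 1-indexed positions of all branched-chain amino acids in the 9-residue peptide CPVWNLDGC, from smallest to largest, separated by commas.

Valine (V), leucine (L), and isoleucine (I) are the branched-chain amino acids.
Matching residues: V3, L6.

3, 6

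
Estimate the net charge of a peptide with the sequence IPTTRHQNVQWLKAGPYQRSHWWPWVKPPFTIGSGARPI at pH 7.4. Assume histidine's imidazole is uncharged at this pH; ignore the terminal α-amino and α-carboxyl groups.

The side chains ionized at physiological pH are Lys/Arg (+1) and Asp/Glu (−1); with His treated as neutral, nothing else contributes.
Positive (K, R): R5, K13, R19, K27, R37 → +5.
Negative (D, E): none → −0.
Net charge = (+5) + (−0) = +5.

+5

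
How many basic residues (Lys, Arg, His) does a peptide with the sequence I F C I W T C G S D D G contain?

None of the 12 residues belong to this group.

0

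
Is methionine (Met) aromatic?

F, W, and Y each carry an aromatic ring on the side chain.
Methionine is not in this group.

No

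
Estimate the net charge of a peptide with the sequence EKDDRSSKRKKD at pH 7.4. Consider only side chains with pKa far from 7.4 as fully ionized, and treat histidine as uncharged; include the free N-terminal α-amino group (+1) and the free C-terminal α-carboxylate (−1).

The side chains ionized at physiological pH are Lys/Arg (+1) and Asp/Glu (−1); with His treated as neutral, nothing else contributes.
Positive (K, R): K2, R5, K8, R9, K10, K11 → +6.
Negative (D, E): E1, D3, D4, D12 → −4.
The N-terminus (+1) and C-terminus (−1) cancel.
Net charge = (+6) + (−4) = +2.

+2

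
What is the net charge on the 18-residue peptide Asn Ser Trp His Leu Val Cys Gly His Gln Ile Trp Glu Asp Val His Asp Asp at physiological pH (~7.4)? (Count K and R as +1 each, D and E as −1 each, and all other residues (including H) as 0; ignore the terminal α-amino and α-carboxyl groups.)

Positive (K, R): none → +0.
Negative (D, E): Glu13, Asp14, Asp17, Asp18 → −4.
Net charge = (+0) + (−4) = −4.

-4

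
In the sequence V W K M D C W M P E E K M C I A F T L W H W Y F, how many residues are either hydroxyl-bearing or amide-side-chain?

Hydroxyl-bearing: S, T, Y. Amide-side-chain: N, Q.
Hydroxyl-bearing residues here: T18, Y23 (2).
Amide-side-chain residues here: none (0).
The two groups share no amino acid, so total = 2 + 0 = 2.

2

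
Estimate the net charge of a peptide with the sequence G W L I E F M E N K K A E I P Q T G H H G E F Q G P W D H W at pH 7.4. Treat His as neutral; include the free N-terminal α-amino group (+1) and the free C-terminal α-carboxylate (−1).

The side chains ionized at physiological pH are Lys/Arg (+1) and Asp/Glu (−1); with His treated as neutral, nothing else contributes.
Positive (K, R): K10, K11 → +2.
Negative (D, E): E5, E8, E13, E22, D28 → −5.
The N-terminus (+1) and C-terminus (−1) cancel.
Net charge = (+2) + (−5) = −3.

-3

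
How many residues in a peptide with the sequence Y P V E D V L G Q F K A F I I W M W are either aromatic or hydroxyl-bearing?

5

Aromatic: F, W, Y. Hydroxyl-bearing: S, T, Y.
Aromatic residues here: Y1, F10, F13, W16, W18 (5).
Hydroxyl-bearing residues here: Y1 (1).
Y is in both groups, so the 1 Y residue must not be double-counted.
Total = 5 + 1 − 1 = 5.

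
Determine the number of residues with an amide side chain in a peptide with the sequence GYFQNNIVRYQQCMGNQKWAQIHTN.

9

Only N (asparagine) and Q (glutamine) carry a side-chain carboxamide.
Matching residues: Q4, N5, N6, Q11, Q12, N16, Q17, Q21, N25.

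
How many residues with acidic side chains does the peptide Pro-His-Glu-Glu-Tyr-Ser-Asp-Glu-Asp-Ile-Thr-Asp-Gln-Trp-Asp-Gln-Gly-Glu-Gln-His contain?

8

Aspartate (D) and glutamate (E) have carboxylic-acid side chains and are the acidic amino acids.
Matching residues: Glu3, Glu4, Asp7, Glu8, Asp9, Asp12, Asp15, Glu18.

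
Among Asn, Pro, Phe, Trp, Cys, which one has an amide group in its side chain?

Asn

Only N (asparagine) and Q (glutamine) carry a side-chain carboxamide.
Of the listed options, only Asn belongs to this group.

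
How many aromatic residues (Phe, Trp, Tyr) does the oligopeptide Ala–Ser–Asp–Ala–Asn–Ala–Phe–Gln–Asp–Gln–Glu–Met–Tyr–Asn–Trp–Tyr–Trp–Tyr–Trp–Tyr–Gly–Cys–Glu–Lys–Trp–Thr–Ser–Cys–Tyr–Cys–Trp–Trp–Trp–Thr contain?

Matching residues: Phe7, Tyr13, Trp15, Tyr16, Trp17, Tyr18, Trp19, Tyr20, Trp25, Tyr29, Trp31, Trp32, Trp33.

13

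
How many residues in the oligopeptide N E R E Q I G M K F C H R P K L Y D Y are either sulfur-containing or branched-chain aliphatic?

Sulfur-containing: C, M. Branched-chain aliphatic: I, L, V.
Sulfur-containing residues here: M8, C11 (2).
Branched-chain aliphatic residues here: I6, L16 (2).
The two groups share no amino acid, so total = 2 + 2 = 4.

4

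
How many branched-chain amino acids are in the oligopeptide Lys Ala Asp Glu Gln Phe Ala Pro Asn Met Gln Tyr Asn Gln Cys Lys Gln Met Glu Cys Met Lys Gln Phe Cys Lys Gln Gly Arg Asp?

The BCAAs are Val, Leu, and Ile — aliphatic side chains with a branch point.
None of the 30 residues belong to this group.

0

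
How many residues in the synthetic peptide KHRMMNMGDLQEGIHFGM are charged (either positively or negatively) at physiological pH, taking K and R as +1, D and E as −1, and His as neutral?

Charged side chains at pH ~7.4: K, R (positive); D, E (negative).
Matching residues: K1, R3, D9, E12.

4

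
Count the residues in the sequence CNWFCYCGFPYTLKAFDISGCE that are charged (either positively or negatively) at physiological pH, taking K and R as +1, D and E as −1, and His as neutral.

3

Charged side chains at pH ~7.4: K, R (positive); D, E (negative).
Matching residues: K14, D17, E22.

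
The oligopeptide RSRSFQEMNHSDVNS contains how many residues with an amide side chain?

The amide-side-chain residues are Asn (N) and Gln (Q).
Matching residues: Q6, N9, N14.

3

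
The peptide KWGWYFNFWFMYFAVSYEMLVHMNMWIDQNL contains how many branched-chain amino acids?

V, L, and I make up the branched-chain aliphatic group.
Matching residues: V15, L20, V21, I27, L31.

5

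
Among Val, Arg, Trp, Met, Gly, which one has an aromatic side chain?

The aromatic amino acids are Phe (F, benzyl), Trp (W, indole), and Tyr (Y, phenol).
Of the listed options, only Trp belongs to this group.

Trp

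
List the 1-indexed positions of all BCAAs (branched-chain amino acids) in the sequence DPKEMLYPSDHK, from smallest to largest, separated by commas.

V, L, and I make up the branched-chain aliphatic group.
Matching residues: L6.

6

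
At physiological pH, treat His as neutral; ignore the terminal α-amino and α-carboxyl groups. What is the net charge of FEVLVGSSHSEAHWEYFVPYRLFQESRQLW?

The side chains ionized at physiological pH are Lys/Arg (+1) and Asp/Glu (−1); with His treated as neutral, nothing else contributes.
Positive (K, R): R21, R27 → +2.
Negative (D, E): E2, E11, E15, E25 → −4.
Net charge = (+2) + (−4) = −2.

-2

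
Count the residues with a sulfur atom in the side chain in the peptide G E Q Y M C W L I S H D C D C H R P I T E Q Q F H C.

Only Cys (C) and Met (M) have a sulfur atom in the side chain.
Matching residues: M5, C6, C13, C15, C26.

5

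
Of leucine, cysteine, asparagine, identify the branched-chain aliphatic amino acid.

leucine

The BCAAs are Val, Leu, and Ile — aliphatic side chains with a branch point.
Of the listed options, only leucine belongs to this group.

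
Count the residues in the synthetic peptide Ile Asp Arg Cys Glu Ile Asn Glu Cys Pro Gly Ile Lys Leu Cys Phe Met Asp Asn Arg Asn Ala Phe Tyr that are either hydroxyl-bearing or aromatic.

3

Hydroxyl-bearing: S, T, Y. Aromatic: F, W, Y.
Hydroxyl-bearing residues here: Tyr24 (1).
Aromatic residues here: Phe16, Phe23, Tyr24 (3).
Y is in both groups, so the 1 Y residue must not be double-counted.
Total = 1 + 3 − 1 = 3.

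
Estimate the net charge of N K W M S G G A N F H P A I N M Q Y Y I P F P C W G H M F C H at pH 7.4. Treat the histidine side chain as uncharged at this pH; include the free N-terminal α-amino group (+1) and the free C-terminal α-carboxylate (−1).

+1

Near pH 7.4, K and R contribute +1 each, D and E contribute −1 each, and every other side chain (His included, as stated) is uncharged.
Positive (K, R): K2 → +1.
Negative (D, E): none → −0.
The N-terminus (+1) and C-terminus (−1) cancel.
Net charge = (+1) + (−0) = +1.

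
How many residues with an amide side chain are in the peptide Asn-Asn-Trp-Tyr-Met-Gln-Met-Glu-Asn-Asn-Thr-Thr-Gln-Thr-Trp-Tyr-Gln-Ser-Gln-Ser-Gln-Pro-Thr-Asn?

The amide-side-chain residues are Asn (N) and Gln (Q).
Matching residues: Asn1, Asn2, Gln6, Asn9, Asn10, Gln13, Gln17, Gln19, Gln21, Asn24.

10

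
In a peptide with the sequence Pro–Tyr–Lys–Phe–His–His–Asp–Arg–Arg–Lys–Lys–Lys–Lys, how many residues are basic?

9

The basic amino acids are Lys (K), Arg (R), and His (H).
Matching residues: Lys3, His5, His6, Arg8, Arg9, Lys10, Lys11, Lys12, Lys13.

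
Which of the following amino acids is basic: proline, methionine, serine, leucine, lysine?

lysine

Lysine (K), arginine (R), and histidine (H) have basic, nitrogen-containing side chains.
Of the listed options, only lysine belongs to this group.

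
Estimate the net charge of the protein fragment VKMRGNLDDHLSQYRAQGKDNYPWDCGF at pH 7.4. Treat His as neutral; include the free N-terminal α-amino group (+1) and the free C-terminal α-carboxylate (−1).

The side chains ionized at physiological pH are Lys/Arg (+1) and Asp/Glu (−1); with His treated as neutral, nothing else contributes.
Positive (K, R): K2, R4, R15, K19 → +4.
Negative (D, E): D8, D9, D20, D25 → −4.
The N-terminus (+1) and C-terminus (−1) cancel.
Net charge = (+4) + (−4) = 0.

0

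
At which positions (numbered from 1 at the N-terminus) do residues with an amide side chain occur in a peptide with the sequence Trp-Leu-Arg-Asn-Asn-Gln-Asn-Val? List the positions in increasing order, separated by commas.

4, 5, 6, 7

The amide-side-chain residues are Asn (N) and Gln (Q).
Matching residues: Asn4, Asn5, Gln6, Asn7.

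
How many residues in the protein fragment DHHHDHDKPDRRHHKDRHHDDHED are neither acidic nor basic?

1

Acidic: D, E. Basic: K, R, H. All other residues are neither.
Matching residues: P9.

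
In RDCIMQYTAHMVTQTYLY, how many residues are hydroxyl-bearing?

Serine (S), threonine (T), and tyrosine (Y) each carry a hydroxyl group on the side chain.
Matching residues: Y7, T8, T13, T15, Y16, Y18.

6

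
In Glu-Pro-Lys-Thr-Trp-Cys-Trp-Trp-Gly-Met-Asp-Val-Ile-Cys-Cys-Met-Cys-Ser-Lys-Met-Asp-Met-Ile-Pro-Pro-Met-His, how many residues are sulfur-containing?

The sulfur-bearing residues are cysteine (–SH) and methionine (–S–CH₃).
Matching residues: Cys6, Met10, Cys14, Cys15, Met16, Cys17, Met20, Met22, Met26.

9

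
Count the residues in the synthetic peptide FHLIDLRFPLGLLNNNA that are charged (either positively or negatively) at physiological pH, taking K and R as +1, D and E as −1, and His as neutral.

2

Charged side chains at pH ~7.4: K, R (positive); D, E (negative).
Matching residues: D5, R7.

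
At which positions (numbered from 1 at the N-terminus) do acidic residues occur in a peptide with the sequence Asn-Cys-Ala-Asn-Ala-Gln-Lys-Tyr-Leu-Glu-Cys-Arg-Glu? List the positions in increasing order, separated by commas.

The acidic residues are Asp (D) and Glu (E), whose side chains end in a carboxylate group.
Matching residues: Glu10, Glu13.

10, 13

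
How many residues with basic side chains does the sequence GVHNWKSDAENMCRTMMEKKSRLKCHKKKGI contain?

11

Lysine (K), arginine (R), and histidine (H) have basic, nitrogen-containing side chains.
Matching residues: H3, K6, R14, K19, K20, R22, K24, H26, K27, K28, K29.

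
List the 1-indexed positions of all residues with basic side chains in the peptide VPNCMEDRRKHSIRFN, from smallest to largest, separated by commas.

8, 9, 10, 11, 14

The basic amino acids are Lys (K), Arg (R), and His (H).
Matching residues: R8, R9, K10, H11, R14.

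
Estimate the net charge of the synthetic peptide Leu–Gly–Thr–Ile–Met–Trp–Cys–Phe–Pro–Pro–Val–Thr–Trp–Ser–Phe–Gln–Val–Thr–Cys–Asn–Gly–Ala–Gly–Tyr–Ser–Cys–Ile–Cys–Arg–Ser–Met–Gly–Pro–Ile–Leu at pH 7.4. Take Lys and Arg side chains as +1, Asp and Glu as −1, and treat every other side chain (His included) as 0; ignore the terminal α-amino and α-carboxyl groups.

Positive (K, R): Arg29 → +1.
Negative (D, E): none → −0.
Net charge = (+1) + (−0) = +1.

+1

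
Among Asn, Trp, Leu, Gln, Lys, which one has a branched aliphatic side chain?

Leu

The BCAAs are Val, Leu, and Ile — aliphatic side chains with a branch point.
Of the listed options, only Leu belongs to this group.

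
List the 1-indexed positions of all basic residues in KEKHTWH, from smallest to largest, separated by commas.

1, 3, 4, 7

Lysine (K), arginine (R), and histidine (H) have basic, nitrogen-containing side chains.
Matching residues: K1, K3, H4, H7.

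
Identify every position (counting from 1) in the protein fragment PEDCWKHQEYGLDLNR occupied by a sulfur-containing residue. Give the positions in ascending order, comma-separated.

Matching residues: C4.

4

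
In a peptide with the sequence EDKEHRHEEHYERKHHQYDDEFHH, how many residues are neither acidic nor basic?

Acidic: D, E. Basic: K, R, H. All other residues are neither.
Matching residues: Y11, Q17, Y18, F22.

4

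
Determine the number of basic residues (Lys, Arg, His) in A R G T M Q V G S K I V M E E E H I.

3

Matching residues: R2, K10, H17.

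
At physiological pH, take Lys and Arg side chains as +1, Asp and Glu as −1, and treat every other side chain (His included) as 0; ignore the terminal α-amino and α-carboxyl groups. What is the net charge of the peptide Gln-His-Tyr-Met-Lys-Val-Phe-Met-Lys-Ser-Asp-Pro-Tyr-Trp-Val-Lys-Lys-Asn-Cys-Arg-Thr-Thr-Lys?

+5

Positive (K, R): Lys5, Lys9, Lys16, Lys17, Arg20, Lys23 → +6.
Negative (D, E): Asp11 → −1.
Net charge = (+6) + (−1) = +5.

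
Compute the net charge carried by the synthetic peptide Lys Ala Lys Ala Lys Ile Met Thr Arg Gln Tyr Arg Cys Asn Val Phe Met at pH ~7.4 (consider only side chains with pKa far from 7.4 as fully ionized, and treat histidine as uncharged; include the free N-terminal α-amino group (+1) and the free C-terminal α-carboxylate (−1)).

Near pH 7.4, K and R contribute +1 each, D and E contribute −1 each, and every other side chain (His included, as stated) is uncharged.
Positive (K, R): Lys1, Lys3, Lys5, Arg9, Arg12 → +5.
Negative (D, E): none → −0.
The N-terminus (+1) and C-terminus (−1) cancel.
Net charge = (+5) + (−0) = +5.

+5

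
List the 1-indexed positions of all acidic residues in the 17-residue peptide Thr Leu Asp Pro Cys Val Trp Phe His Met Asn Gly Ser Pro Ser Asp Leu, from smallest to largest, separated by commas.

3, 16

The acidic residues are Asp (D) and Glu (E), whose side chains end in a carboxylate group.
Matching residues: Asp3, Asp16.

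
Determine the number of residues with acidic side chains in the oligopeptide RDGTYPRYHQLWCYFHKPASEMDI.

Only D (aspartate) and E (glutamate) carry a side-chain carboxylic acid.
Matching residues: D2, E21, D23.

3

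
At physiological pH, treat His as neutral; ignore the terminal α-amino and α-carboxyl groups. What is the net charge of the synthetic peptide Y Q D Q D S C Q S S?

Near pH 7.4, K and R contribute +1 each, D and E contribute −1 each, and every other side chain (His included, as stated) is uncharged.
Positive (K, R): none → +0.
Negative (D, E): D3, D5 → −2.
Net charge = (+0) + (−2) = −2.

-2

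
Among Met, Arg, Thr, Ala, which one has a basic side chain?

Arg

The basic amino acids are Lys (K), Arg (R), and His (H).
Of the listed options, only Arg belongs to this group.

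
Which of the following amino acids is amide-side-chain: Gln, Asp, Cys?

Gln

Asparagine (N) and glutamine (Q) have uncharged amide side chains.
Of the listed options, only Gln belongs to this group.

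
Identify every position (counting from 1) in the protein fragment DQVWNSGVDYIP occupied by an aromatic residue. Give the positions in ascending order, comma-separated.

4, 10

F, W, and Y each carry an aromatic ring on the side chain.
Matching residues: W4, Y10.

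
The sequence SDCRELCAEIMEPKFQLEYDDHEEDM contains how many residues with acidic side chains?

10

Aspartate (D) and glutamate (E) have carboxylic-acid side chains and are the acidic amino acids.
Matching residues: D2, E5, E9, E12, E18, D20, D21, E23, E24, D25.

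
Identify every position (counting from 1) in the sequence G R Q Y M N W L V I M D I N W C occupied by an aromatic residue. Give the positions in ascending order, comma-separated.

4, 7, 15

Matching residues: Y4, W7, W15.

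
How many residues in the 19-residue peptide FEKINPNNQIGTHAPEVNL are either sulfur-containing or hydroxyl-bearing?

1

Sulfur-containing: C, M. Hydroxyl-bearing: S, T, Y.
Sulfur-containing residues here: none (0).
Hydroxyl-bearing residues here: T12 (1).
The two groups share no amino acid, so total = 0 + 1 = 1.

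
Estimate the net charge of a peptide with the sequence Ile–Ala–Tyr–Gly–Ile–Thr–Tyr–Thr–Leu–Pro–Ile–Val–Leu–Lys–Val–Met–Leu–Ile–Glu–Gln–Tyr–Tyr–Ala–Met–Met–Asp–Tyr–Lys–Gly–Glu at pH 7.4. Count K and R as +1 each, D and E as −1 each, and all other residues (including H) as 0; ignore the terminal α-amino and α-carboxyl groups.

-1

Positive (K, R): Lys14, Lys28 → +2.
Negative (D, E): Glu19, Asp26, Glu30 → −3.
Net charge = (+2) + (−3) = −1.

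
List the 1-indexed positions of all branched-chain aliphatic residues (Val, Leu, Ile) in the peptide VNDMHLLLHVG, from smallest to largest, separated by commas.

Matching residues: V1, L6, L7, L8, V10.

1, 6, 7, 8, 10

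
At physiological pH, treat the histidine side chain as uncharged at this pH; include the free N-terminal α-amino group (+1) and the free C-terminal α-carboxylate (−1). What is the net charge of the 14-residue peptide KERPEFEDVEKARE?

The side chains ionized at physiological pH are Lys/Arg (+1) and Asp/Glu (−1); with His treated as neutral, nothing else contributes.
Positive (K, R): K1, R3, K11, R13 → +4.
Negative (D, E): E2, E5, E7, D8, E10, E14 → −6.
The N-terminus (+1) and C-terminus (−1) cancel.
Net charge = (+4) + (−6) = −2.

-2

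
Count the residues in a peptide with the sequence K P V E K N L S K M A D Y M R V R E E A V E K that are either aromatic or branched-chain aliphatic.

Aromatic: F, W, Y. Branched-chain aliphatic: I, L, V.
Aromatic residues here: Y13 (1).
Branched-chain aliphatic residues here: V3, L7, V16, V21 (4).
The two groups share no amino acid, so total = 1 + 4 = 5.

5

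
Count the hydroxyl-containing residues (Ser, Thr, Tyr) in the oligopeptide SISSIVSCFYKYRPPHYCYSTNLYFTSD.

13

Matching residues: S1, S3, S4, S7, Y10, Y12, Y17, Y19, S20, T21, Y24, T26, S27.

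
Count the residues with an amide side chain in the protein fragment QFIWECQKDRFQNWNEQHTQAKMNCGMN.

Only N (asparagine) and Q (glutamine) carry a side-chain carboxamide.
Matching residues: Q1, Q7, Q12, N13, N15, Q17, Q20, N24, N28.

9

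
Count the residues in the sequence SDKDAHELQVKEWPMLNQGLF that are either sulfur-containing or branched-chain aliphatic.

Sulfur-containing: C, M. Branched-chain aliphatic: I, L, V.
Sulfur-containing residues here: M15 (1).
Branched-chain aliphatic residues here: L8, V10, L16, L20 (4).
The two groups share no amino acid, so total = 1 + 4 = 5.

5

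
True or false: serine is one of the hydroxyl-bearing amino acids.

True

Serine (S), threonine (T), and tyrosine (Y) each carry a hydroxyl group on the side chain.
Serine is in this group.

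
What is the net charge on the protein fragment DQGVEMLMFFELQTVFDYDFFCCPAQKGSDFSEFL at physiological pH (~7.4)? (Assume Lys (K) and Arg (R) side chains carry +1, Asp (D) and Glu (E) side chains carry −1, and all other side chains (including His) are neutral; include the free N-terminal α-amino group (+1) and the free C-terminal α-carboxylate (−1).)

-6

Positive (K, R): K27 → +1.
Negative (D, E): D1, E5, E11, D17, D19, D30, E33 → −7.
The N-terminus (+1) and C-terminus (−1) cancel.
Net charge = (+1) + (−7) = −6.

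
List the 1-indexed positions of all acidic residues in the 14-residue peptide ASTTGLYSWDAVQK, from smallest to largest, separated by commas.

10

The acidic residues are Asp (D) and Glu (E), whose side chains end in a carboxylate group.
Matching residues: D10.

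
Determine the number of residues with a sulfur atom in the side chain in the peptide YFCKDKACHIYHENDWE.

Cysteine (C, thiol) and methionine (M, thioether) are the two sulfur-containing amino acids.
Matching residues: C3, C8.

2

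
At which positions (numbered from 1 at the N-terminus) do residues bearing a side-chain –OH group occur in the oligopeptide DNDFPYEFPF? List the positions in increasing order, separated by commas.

The –OH-bearing residues are Ser, Thr (aliphatic alcohols), and Tyr (phenol).
Matching residues: Y6.

6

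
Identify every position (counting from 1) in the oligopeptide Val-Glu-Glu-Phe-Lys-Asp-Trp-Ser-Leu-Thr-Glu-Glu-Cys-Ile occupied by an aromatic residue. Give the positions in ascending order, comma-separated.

4, 7

F, W, and Y each carry an aromatic ring on the side chain.
Matching residues: Phe4, Trp7.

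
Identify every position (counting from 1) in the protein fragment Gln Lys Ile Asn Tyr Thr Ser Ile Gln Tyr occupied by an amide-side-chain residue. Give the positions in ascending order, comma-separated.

1, 4, 9

Matching residues: Gln1, Asn4, Gln9.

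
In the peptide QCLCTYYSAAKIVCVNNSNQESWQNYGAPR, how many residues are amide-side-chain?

7

Only N (asparagine) and Q (glutamine) carry a side-chain carboxamide.
Matching residues: Q1, N16, N17, N19, Q20, Q24, N25.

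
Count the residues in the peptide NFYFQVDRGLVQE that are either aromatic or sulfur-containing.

3

Aromatic: F, W, Y. Sulfur-containing: C, M.
Aromatic residues here: F2, Y3, F4 (3).
Sulfur-containing residues here: none (0).
The two groups share no amino acid, so total = 3 + 0 = 3.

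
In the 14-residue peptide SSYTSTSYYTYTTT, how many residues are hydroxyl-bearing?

14

Serine (S), threonine (T), and tyrosine (Y) each carry a hydroxyl group on the side chain.
Matching residues: S1, S2, Y3, T4, S5, T6, S7, Y8, Y9, T10, Y11, T12, T13, T14.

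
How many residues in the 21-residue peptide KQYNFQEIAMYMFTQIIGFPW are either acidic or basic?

Acidic: D, E. Basic: H, K, R.
Acidic residues here: E7 (1).
Basic residues here: K1 (1).
The two groups share no amino acid, so total = 1 + 1 = 2.

2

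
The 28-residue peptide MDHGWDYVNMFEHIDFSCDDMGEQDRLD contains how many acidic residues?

9

Only D (aspartate) and E (glutamate) carry a side-chain carboxylic acid.
Matching residues: D2, D6, E12, D15, D19, D20, E23, D25, D28.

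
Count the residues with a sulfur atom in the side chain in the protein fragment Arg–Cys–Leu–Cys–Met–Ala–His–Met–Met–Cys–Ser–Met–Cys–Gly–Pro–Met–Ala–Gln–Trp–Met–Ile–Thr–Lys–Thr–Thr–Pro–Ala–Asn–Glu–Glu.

Only Cys (C) and Met (M) have a sulfur atom in the side chain.
Matching residues: Cys2, Cys4, Met5, Met8, Met9, Cys10, Met12, Cys13, Met16, Met20.

10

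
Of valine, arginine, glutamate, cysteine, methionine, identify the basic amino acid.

Lysine (K), arginine (R), and histidine (H) have basic, nitrogen-containing side chains.
Of the listed options, only arginine belongs to this group.

arginine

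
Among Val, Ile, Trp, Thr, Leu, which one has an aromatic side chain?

Trp

Phenylalanine (F), tryptophan (W), and tyrosine (Y) have aromatic ring side chains.
Of the listed options, only Trp belongs to this group.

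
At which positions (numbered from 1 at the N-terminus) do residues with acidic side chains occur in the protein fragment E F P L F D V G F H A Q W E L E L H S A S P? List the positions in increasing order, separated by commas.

1, 6, 14, 16

The acidic residues are Asp (D) and Glu (E), whose side chains end in a carboxylate group.
Matching residues: E1, D6, E14, E16.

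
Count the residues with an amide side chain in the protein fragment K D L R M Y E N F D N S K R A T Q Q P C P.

Asparagine (N) and glutamine (Q) have uncharged amide side chains.
Matching residues: N8, N11, Q17, Q18.

4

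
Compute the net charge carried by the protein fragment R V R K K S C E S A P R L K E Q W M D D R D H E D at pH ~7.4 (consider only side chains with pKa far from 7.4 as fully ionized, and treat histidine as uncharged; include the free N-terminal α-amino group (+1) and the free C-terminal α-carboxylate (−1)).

0

At pH ~7.4 the Lys and Arg side chains are protonated (+1), the Asp and Glu side chains are deprotonated (−1), and with His taken as neutral all other side chains carry no charge.
Positive (K, R): R1, R3, K4, K5, R12, K14, R21 → +7.
Negative (D, E): E8, E15, D19, D20, D22, E24, D25 → −7.
The N-terminus (+1) and C-terminus (−1) cancel.
Net charge = (+7) + (−7) = 0.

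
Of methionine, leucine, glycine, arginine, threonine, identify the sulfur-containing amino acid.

The sulfur-bearing residues are cysteine (–SH) and methionine (–S–CH₃).
Of the listed options, only methionine belongs to this group.

methionine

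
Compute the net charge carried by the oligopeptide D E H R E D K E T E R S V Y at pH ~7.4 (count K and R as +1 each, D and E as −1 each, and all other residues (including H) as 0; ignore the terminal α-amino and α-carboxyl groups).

-3

Positive (K, R): R4, K7, R11 → +3.
Negative (D, E): D1, E2, E5, D6, E8, E10 → −6.
Net charge = (+3) + (−6) = −3.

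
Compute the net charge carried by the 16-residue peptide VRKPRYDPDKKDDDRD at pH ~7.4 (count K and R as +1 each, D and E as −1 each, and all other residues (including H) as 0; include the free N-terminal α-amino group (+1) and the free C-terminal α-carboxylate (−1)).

0

Positive (K, R): R2, K3, R5, K10, K11, R15 → +6.
Negative (D, E): D7, D9, D12, D13, D14, D16 → −6.
The N-terminus (+1) and C-terminus (−1) cancel.
Net charge = (+6) + (−6) = 0.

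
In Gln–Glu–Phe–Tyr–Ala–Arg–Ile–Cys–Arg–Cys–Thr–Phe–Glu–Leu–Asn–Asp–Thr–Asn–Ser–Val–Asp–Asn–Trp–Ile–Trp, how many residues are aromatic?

The aromatic amino acids are Phe (F, benzyl), Trp (W, indole), and Tyr (Y, phenol).
Matching residues: Phe3, Tyr4, Phe12, Trp23, Trp25.

5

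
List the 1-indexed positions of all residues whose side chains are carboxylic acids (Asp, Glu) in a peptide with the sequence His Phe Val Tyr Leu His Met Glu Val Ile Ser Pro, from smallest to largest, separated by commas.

Matching residues: Glu8.

8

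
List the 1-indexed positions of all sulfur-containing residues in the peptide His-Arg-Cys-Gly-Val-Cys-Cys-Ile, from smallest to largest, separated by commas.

The sulfur-bearing residues are cysteine (–SH) and methionine (–S–CH₃).
Matching residues: Cys3, Cys6, Cys7.

3, 6, 7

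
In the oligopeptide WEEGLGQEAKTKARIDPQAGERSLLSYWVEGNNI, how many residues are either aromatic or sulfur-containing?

3

Aromatic: F, W, Y. Sulfur-containing: C, M.
Aromatic residues here: W1, Y27, W28 (3).
Sulfur-containing residues here: none (0).
The two groups share no amino acid, so total = 3 + 0 = 3.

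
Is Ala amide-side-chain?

No

The amide-side-chain residues are Asn (N) and Gln (Q).
Alanine is not in this group.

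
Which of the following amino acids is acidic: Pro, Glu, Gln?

Aspartate (D) and glutamate (E) have carboxylic-acid side chains and are the acidic amino acids.
Of the listed options, only Glu belongs to this group.

Glu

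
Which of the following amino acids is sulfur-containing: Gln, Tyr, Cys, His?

The sulfur-bearing residues are cysteine (–SH) and methionine (–S–CH₃).
Of the listed options, only Cys belongs to this group.

Cys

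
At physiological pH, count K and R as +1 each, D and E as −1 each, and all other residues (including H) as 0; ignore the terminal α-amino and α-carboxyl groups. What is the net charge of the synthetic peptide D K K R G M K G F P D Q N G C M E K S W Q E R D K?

Positive (K, R): K2, K3, R4, K7, K18, R23, K25 → +7.
Negative (D, E): D1, D11, E17, E22, D24 → −5.
Net charge = (+7) + (−5) = +2.

+2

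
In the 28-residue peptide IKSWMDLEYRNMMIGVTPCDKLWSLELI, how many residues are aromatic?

3

Phenylalanine (F), tryptophan (W), and tyrosine (Y) have aromatic ring side chains.
Matching residues: W4, Y9, W23.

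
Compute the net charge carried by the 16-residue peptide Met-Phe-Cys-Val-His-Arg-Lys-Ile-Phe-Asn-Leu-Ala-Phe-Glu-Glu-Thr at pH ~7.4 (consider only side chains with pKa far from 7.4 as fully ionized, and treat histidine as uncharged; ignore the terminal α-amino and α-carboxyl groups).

0

The side chains ionized at physiological pH are Lys/Arg (+1) and Asp/Glu (−1); with His treated as neutral, nothing else contributes.
Positive (K, R): Arg6, Lys7 → +2.
Negative (D, E): Glu14, Glu15 → −2.
Net charge = (+2) + (−2) = 0.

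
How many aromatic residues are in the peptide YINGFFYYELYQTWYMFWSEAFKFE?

F, W, and Y each carry an aromatic ring on the side chain.
Matching residues: Y1, F5, F6, Y7, Y8, Y11, W14, Y15, F17, W18, F22, F24.

12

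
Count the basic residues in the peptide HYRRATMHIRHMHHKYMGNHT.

The basic amino acids are Lys (K), Arg (R), and His (H).
Matching residues: H1, R3, R4, H8, R10, H11, H13, H14, K15, H20.

10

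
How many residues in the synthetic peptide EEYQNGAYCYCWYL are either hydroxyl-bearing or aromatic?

5

Hydroxyl-bearing: S, T, Y. Aromatic: F, W, Y.
Hydroxyl-bearing residues here: Y3, Y8, Y10, Y13 (4).
Aromatic residues here: Y3, Y8, Y10, W12, Y13 (5).
Y is in both groups, so the 4 Y residues must not be double-counted.
Total = 4 + 5 − 4 = 5.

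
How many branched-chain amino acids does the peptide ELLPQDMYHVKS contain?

3

Valine (V), leucine (L), and isoleucine (I) are the branched-chain amino acids.
Matching residues: L2, L3, V10.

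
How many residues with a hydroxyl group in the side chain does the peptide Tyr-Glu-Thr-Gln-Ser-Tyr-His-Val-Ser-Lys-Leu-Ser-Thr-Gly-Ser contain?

8

Serine (S), threonine (T), and tyrosine (Y) each carry a hydroxyl group on the side chain.
Matching residues: Tyr1, Thr3, Ser5, Tyr6, Ser9, Ser12, Thr13, Ser15.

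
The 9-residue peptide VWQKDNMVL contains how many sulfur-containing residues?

1

The sulfur-bearing residues are cysteine (–SH) and methionine (–S–CH₃).
Matching residues: M7.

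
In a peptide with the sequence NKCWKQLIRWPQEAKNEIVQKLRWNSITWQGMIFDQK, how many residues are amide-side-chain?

8

Asparagine (N) and glutamine (Q) have uncharged amide side chains.
Matching residues: N1, Q6, Q12, N16, Q20, N25, Q30, Q36.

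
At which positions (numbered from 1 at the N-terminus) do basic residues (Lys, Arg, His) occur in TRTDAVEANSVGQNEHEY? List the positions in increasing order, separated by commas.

2, 16

Matching residues: R2, H16.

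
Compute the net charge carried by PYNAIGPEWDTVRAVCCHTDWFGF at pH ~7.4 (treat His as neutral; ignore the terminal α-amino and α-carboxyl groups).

-2

At pH ~7.4 the Lys and Arg side chains are protonated (+1), the Asp and Glu side chains are deprotonated (−1), and with His taken as neutral all other side chains carry no charge.
Positive (K, R): R13 → +1.
Negative (D, E): E8, D10, D20 → −3.
Net charge = (+1) + (−3) = −2.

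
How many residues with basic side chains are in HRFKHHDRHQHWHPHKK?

12

Lysine (K), arginine (R), and histidine (H) have basic, nitrogen-containing side chains.
Matching residues: H1, R2, K4, H5, H6, R8, H9, H11, H13, H15, K16, K17.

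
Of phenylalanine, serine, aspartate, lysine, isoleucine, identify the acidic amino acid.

The acidic residues are Asp (D) and Glu (E), whose side chains end in a carboxylate group.
Of the listed options, only aspartate belongs to this group.

aspartate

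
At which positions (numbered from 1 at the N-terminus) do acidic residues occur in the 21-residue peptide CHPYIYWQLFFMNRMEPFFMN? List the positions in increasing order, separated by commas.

16

The acidic residues are Asp (D) and Glu (E), whose side chains end in a carboxylate group.
Matching residues: E16.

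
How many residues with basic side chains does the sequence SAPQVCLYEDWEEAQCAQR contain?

1

Lysine (K), arginine (R), and histidine (H) have basic, nitrogen-containing side chains.
Matching residues: R19.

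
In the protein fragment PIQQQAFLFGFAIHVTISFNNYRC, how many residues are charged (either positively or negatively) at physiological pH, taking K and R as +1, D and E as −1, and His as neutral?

1

Charged side chains at pH ~7.4: K, R (positive); D, E (negative).
Matching residues: R23.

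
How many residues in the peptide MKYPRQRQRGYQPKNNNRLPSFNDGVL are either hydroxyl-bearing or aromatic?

4

Hydroxyl-bearing: S, T, Y. Aromatic: F, W, Y.
Hydroxyl-bearing residues here: Y3, Y11, S21 (3).
Aromatic residues here: Y3, Y11, F22 (3).
Y is in both groups, so the 2 Y residues must not be double-counted.
Total = 3 + 3 − 2 = 4.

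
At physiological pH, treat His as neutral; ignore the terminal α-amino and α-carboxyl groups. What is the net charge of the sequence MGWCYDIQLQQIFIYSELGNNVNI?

-2

Near pH 7.4, K and R contribute +1 each, D and E contribute −1 each, and every other side chain (His included, as stated) is uncharged.
Positive (K, R): none → +0.
Negative (D, E): D6, E17 → −2.
Net charge = (+0) + (−2) = −2.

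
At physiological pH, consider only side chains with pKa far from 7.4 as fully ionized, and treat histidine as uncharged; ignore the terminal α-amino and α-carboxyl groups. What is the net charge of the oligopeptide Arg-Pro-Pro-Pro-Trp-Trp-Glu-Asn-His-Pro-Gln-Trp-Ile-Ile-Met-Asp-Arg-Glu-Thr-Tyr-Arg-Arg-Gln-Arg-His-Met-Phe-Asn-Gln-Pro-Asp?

+1

The side chains ionized at physiological pH are Lys/Arg (+1) and Asp/Glu (−1); with His treated as neutral, nothing else contributes.
Positive (K, R): Arg1, Arg17, Arg21, Arg22, Arg24 → +5.
Negative (D, E): Glu7, Asp16, Glu18, Asp31 → −4.
Net charge = (+5) + (−4) = +1.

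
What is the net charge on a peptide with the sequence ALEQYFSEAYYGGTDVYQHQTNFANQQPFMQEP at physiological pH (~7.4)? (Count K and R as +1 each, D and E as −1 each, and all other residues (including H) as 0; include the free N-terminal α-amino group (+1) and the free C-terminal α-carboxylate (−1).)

Positive (K, R): none → +0.
Negative (D, E): E3, E8, D15, E32 → −4.
The N-terminus (+1) and C-terminus (−1) cancel.
Net charge = (+0) + (−4) = −4.

-4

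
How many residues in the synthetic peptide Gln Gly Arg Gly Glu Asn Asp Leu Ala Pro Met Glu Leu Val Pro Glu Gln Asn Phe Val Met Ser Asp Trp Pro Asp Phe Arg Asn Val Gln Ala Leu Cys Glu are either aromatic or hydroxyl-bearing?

4

Aromatic: F, W, Y. Hydroxyl-bearing: S, T, Y.
Aromatic residues here: Phe19, Trp24, Phe27 (3).
Hydroxyl-bearing residues here: Ser22 (1).
(Y belongs to both groups, but none appear in this sequence.) Total = 3 + 1 = 4.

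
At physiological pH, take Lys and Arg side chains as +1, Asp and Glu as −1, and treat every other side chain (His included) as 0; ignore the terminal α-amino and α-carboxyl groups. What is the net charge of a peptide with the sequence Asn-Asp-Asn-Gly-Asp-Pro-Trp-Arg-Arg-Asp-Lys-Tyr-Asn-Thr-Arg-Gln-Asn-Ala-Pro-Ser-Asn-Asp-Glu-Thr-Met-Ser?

-1

Positive (K, R): Arg8, Arg9, Lys11, Arg15 → +4.
Negative (D, E): Asp2, Asp5, Asp10, Asp22, Glu23 → −5.
Net charge = (+4) + (−5) = −1.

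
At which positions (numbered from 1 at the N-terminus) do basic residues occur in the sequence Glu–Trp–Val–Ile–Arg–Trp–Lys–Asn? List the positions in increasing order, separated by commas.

5, 7

K, R, and H are the three residues with basic side chains (ε-amine, guanidinium, and imidazole respectively).
Matching residues: Arg5, Lys7.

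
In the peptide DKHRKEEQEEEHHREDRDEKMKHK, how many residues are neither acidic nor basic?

Acidic: D, E. Basic: K, R, H. All other residues are neither.
Matching residues: Q8, M21.

2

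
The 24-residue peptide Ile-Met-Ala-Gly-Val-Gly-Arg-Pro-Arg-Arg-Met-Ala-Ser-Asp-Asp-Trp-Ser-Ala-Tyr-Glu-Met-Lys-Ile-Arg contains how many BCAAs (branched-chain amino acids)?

V, L, and I make up the branched-chain aliphatic group.
Matching residues: Ile1, Val5, Ile23.

3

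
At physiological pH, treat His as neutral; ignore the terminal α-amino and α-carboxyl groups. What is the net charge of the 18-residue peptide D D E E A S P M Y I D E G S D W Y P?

-7

Near pH 7.4, K and R contribute +1 each, D and E contribute −1 each, and every other side chain (His included, as stated) is uncharged.
Positive (K, R): none → +0.
Negative (D, E): D1, D2, E3, E4, D11, E12, D15 → −7.
Net charge = (+0) + (−7) = −7.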